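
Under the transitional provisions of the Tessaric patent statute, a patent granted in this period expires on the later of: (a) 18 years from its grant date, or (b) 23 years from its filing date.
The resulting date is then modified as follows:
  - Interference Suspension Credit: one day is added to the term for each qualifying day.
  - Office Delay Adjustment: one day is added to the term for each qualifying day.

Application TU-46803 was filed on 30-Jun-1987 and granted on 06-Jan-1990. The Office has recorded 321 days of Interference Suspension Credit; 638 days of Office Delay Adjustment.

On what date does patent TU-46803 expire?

(a) grant + 18 years → 6 January 2008.
(b) filing + 23 years → 30 June 2010.
Later of the two: 30 June 2010.
Interference Suspension Credit: +321 days → 17 May 2011.
Office Delay Adjustment: +638 days → 13 February 2013.

February 13, 2013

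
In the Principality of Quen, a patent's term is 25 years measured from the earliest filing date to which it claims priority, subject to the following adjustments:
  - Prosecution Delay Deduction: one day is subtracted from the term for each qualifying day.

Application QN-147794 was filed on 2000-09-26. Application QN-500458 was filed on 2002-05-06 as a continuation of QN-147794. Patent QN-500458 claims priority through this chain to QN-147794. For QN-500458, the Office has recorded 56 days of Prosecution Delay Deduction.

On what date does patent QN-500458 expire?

Earliest priority filing: 26 September 2000.
Base term: 26 September 2000 + 25 years → 26 September 2025.
Prosecution Delay Deduction: −56 days → 1 August 2025.

August 1, 2025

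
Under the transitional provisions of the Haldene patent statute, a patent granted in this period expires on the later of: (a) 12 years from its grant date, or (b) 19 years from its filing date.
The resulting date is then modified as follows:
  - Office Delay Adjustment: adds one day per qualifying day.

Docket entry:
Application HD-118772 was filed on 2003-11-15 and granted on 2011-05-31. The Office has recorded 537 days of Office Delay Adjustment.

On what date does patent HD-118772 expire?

(a) grant + 12 years → 31 May 2023.
(b) filing + 19 years → 15 November 2022.
Later of the two: 31 May 2023.
Office Delay Adjustment: +537 days → 18 November 2024.

2024-11-18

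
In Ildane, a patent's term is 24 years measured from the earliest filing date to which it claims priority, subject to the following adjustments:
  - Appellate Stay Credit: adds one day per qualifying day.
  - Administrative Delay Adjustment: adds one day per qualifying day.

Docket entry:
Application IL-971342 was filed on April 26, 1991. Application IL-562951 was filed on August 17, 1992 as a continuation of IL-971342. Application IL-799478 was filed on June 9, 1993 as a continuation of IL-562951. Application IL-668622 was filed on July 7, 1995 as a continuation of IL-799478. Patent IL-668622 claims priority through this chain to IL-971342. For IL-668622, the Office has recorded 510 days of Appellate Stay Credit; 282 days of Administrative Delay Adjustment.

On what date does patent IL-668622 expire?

Earliest priority filing: 26 April 1991.
Base term: 26 April 1991 + 24 years → 26 April 2015.
Appellate Stay Credit: +510 days → 17 September 2016.
Administrative Delay Adjustment: +282 days → 26 June 2017.

2017-06-26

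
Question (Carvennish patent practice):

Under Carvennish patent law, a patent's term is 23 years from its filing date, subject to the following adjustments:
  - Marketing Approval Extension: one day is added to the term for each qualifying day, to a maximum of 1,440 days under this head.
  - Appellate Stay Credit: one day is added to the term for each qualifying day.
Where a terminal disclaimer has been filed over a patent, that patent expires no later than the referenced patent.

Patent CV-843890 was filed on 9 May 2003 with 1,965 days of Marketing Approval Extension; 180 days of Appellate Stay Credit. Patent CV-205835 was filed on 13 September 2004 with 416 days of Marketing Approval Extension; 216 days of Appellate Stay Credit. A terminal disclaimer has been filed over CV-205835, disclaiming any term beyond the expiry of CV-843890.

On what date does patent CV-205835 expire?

Natural term of CV-205835:
  Base: filing + 23 years → 13 September 2027.
  Marketing Approval Extension: 416 days (within the 1440-day cap) → +416 days → 2 November 2028.
  Appellate Stay Credit: +216 days → 6 June 2029.
Expiry of referenced patent CV-843890:
  Base: filing + 23 years → 9 May 2026.
  Marketing Approval Extension: 1965 days claimed exceeds the 1440-day cap, so +1440 days → 18 April 2030.
  Appellate Stay Credit: +180 days → 15 October 2030.
Terminal disclaimer: CV-205835 expires on the earlier of 6 June 2029 and 15 October 2030.

2029-06-06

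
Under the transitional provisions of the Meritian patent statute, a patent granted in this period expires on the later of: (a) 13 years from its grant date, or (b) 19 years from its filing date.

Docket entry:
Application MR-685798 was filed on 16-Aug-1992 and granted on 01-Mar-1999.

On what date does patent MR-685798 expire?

(a) grant + 13 years → 1 March 2012.
(b) filing + 19 years → 16 August 2011.
Later of the two: 1 March 2012.

2012-03-01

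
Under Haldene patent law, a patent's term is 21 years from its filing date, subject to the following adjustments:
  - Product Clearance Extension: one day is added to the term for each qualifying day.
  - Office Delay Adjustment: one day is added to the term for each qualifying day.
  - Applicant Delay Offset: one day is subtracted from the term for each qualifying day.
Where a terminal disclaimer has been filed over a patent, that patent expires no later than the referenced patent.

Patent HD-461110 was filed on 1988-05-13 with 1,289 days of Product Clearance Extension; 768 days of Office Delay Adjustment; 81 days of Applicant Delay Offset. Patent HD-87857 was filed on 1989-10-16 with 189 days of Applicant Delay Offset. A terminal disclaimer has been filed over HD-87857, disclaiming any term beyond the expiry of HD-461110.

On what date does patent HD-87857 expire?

Natural term of HD-87857:
  Base: filing + 21 years → 16 October 2010.
  Applicant Delay Offset: −189 days → 10 April 2010.
Expiry of referenced patent HD-461110:
  Base: filing + 21 years → 13 May 2009.
  Product Clearance Extension: +1289 days → 22 November 2012.
  Office Delay Adjustment: +768 days → 30 December 2014.
  Applicant Delay Offset: −81 days → 10 October 2014.
Terminal disclaimer: HD-87857 expires on the earlier of 10 April 2010 and 10 October 2014.

2010-04-10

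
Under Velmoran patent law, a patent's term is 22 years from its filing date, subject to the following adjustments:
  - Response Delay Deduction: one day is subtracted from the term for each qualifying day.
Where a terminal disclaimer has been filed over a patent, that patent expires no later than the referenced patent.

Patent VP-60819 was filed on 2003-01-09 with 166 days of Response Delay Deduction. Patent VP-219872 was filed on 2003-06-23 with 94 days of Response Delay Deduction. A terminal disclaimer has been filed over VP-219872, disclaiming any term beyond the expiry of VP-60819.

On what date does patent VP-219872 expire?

2024-07-27

Natural term of VP-219872:
  Base: filing + 22 years → 23 June 2025.
  Response Delay Deduction: −94 days → 21 March 2025.
Expiry of referenced patent VP-60819:
  Base: filing + 22 years → 9 January 2025.
  Response Delay Deduction: −166 days → 27 July 2024.
Terminal disclaimer: VP-219872 expires on the earlier of 21 March 2025 and 27 July 2024.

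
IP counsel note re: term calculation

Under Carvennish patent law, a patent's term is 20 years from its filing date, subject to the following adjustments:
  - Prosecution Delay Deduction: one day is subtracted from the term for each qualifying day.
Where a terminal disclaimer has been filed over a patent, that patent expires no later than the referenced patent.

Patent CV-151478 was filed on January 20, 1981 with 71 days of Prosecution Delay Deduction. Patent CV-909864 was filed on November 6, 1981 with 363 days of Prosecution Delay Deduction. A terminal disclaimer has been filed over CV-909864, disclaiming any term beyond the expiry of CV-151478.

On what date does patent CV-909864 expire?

Natural term of CV-909864:
  Base: filing + 20 years → 6 November 2001.
  Prosecution Delay Deduction: −363 days → 8 November 2000.
Expiry of referenced patent CV-151478:
  Base: filing + 20 years → 20 January 2001.
  Prosecution Delay Deduction: −71 days → 10 November 2000.
Terminal disclaimer: CV-909864 expires on the earlier of 8 November 2000 and 10 November 2000.

2000-11-08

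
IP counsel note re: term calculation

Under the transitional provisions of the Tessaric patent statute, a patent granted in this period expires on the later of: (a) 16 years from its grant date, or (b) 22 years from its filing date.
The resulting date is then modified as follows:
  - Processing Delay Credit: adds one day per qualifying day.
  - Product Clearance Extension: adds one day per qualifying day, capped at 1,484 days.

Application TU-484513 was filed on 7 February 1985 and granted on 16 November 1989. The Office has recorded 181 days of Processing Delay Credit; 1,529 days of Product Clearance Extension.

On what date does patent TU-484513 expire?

(a) grant + 16 years → 16 November 2005.
(b) filing + 22 years → 7 February 2007.
Later of the two: 7 February 2007.
Processing Delay Credit: +181 days → 7 August 2007.
Product Clearance Extension: 1529 days claimed exceeds the 1484-day cap, so +1484 days → 30 August 2011.

August 30, 2011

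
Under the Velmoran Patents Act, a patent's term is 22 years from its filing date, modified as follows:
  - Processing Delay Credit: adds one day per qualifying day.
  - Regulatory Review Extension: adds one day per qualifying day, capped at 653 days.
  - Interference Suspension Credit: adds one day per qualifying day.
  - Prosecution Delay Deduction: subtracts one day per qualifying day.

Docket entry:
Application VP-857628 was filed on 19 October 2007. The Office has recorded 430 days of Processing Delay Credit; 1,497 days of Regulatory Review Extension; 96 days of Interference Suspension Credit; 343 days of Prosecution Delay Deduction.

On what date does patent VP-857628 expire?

2032-02-02

Base term: filing date + 22 years → 19 October 2029.
Processing Delay Credit: +430 days → 23 December 2030.
Regulatory Review Extension: 1497 days claimed exceeds the 653-day cap, so +653 days → 6 October 2032.
Interference Suspension Credit: +96 days → 10 January 2033.
Prosecution Delay Deduction: −343 days → 2 February 2032.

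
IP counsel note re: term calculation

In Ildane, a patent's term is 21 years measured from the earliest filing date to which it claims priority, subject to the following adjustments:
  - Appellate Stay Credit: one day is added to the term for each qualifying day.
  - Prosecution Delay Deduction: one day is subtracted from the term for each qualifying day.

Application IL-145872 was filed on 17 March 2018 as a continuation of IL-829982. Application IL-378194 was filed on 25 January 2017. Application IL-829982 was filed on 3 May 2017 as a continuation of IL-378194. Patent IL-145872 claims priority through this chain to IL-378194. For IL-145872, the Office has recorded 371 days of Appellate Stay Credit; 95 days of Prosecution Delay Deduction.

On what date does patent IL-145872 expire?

Earliest priority filing: 25 January 2017.
Base term: 25 January 2017 + 21 years → 25 January 2038.
Appellate Stay Credit: +371 days → 31 January 2039.
Prosecution Delay Deduction: −95 days → 28 October 2038.

October 28, 2038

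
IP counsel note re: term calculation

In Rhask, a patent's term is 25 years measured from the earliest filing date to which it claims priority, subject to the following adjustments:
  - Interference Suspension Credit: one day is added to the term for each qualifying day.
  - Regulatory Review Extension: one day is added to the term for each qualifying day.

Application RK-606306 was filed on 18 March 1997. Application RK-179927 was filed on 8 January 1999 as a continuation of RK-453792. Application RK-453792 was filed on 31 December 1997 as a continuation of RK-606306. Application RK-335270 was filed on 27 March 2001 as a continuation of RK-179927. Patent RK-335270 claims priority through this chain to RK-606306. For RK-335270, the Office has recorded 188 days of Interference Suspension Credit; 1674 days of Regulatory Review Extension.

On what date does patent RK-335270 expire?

Earliest priority filing: 18 March 1997.
Base term: 18 March 1997 + 25 years → 18 March 2022.
Interference Suspension Credit: +188 days → 22 September 2022.
Regulatory Review Extension: +1674 days → 23 April 2027.

April 23, 2027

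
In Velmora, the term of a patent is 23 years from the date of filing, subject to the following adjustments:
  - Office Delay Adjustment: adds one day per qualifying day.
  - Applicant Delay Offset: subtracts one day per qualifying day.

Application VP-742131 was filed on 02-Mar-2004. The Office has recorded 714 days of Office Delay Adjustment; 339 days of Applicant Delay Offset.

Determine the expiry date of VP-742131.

Base term: filing date + 23 years → 2 March 2027.
Office Delay Adjustment: +714 days → 13 February 2029.
Applicant Delay Offset: −339 days → 11 March 2028.

March 11, 2028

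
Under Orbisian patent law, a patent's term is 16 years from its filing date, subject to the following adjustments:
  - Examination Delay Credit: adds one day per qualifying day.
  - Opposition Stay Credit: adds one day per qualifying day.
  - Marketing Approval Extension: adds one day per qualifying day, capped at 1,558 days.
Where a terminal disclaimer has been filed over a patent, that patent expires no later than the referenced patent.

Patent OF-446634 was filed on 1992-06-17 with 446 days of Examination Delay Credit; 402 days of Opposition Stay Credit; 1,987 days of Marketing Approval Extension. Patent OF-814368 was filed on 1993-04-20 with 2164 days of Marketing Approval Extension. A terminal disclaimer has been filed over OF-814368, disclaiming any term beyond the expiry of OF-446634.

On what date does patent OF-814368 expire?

2013-07-26

Natural term of OF-814368:
  Base: filing + 16 years → 20 April 2009.
  Marketing Approval Extension: 2164 days claimed exceeds the 1558-day cap, so +1558 days → 26 July 2013.
Expiry of referenced patent OF-446634:
  Base: filing + 16 years → 17 June 2008.
  Examination Delay Credit: +446 days → 6 September 2009.
  Opposition Stay Credit: +402 days → 13 October 2010.
  Marketing Approval Extension: 1987 days claimed exceeds the 1558-day cap, so +1558 days → 18 January 2015.
Terminal disclaimer: OF-814368 expires on the earlier of 26 July 2013 and 18 January 2015.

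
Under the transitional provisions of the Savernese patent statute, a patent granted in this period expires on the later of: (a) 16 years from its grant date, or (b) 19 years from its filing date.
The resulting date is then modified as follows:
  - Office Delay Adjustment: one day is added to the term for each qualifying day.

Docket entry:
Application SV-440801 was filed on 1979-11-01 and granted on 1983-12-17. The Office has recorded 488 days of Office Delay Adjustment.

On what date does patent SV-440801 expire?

(a) grant + 16 years → 17 December 1999.
(b) filing + 19 years → 1 November 1998.
Later of the two: 17 December 1999.
Office Delay Adjustment: +488 days → 18 April 2001.

April 18, 2001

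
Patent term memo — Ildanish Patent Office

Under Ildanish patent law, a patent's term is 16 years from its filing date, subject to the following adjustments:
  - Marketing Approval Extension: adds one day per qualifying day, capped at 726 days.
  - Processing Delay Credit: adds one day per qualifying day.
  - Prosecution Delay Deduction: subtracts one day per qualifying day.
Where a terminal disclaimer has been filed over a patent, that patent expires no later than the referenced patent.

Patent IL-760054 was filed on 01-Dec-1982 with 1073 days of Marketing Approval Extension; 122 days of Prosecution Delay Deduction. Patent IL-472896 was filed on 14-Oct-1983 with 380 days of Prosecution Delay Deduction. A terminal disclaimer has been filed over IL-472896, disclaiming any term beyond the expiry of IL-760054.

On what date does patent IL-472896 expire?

Natural term of IL-472896:
  Base: filing + 16 years → 14 October 1999.
  Prosecution Delay Deduction: −380 days → 29 September 1998.
Expiry of referenced patent IL-760054:
  Base: filing + 16 years → 1 December 1998.
  Marketing Approval Extension: 1073 days claimed exceeds the 726-day cap, so +726 days → 26 November 2000.
  Prosecution Delay Deduction: −122 days → 27 July 2000.
Terminal disclaimer: IL-472896 expires on the earlier of 29 September 1998 and 27 July 2000.

September 29, 1998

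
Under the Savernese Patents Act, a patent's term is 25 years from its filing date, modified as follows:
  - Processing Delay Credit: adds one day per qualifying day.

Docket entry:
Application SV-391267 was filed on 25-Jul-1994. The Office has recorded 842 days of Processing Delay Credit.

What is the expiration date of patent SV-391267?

November 13, 2021

Base term: filing date + 25 years → 25 July 2019.
Processing Delay Credit: +842 days → 13 November 2021.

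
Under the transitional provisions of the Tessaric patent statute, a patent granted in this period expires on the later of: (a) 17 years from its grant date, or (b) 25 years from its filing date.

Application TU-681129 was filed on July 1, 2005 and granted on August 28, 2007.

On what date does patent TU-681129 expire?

2030-07-01

(a) grant + 17 years → 28 August 2024.
(b) filing + 25 years → 1 July 2030.
Later of the two: 1 July 2030.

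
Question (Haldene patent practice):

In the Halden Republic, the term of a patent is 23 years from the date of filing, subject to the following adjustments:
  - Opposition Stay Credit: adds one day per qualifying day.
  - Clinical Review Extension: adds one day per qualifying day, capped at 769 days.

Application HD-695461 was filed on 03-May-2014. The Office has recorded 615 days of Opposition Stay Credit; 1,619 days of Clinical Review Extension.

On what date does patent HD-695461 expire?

Base term: filing date + 23 years → 3 May 2037.
Opposition Stay Credit: +615 days → 8 January 2039.
Clinical Review Extension: 1619 days claimed exceeds the 769-day cap, so +769 days → 15 February 2041.

February 15, 2041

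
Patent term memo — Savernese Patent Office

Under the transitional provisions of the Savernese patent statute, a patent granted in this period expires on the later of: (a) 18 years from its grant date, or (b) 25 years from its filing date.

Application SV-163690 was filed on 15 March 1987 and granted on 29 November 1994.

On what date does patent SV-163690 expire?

(a) grant + 18 years → 29 November 2012.
(b) filing + 25 years → 15 March 2012.
Later of the two: 29 November 2012.

2012-11-29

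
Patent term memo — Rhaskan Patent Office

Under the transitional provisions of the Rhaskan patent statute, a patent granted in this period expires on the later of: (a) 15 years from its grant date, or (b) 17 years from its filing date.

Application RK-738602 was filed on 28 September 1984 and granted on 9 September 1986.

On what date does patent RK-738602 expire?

September 28, 2001

(a) grant + 15 years → 9 September 2001.
(b) filing + 17 years → 28 September 2001.
Later of the two: 28 September 2001.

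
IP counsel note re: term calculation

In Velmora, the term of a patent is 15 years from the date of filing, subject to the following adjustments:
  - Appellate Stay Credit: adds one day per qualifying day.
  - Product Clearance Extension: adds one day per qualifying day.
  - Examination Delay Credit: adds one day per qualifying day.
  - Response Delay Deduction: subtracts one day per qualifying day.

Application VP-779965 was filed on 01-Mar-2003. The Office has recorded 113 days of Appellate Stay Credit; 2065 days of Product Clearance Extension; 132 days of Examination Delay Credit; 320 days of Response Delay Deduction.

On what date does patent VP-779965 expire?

August 12, 2023

Base term: filing date + 15 years → 1 March 2018.
Appellate Stay Credit: +113 days → 22 June 2018.
Product Clearance Extension: +2065 days → 16 February 2024.
Examination Delay Credit: +132 days → 27 June 2024.
Response Delay Deduction: −320 days → 12 August 2023.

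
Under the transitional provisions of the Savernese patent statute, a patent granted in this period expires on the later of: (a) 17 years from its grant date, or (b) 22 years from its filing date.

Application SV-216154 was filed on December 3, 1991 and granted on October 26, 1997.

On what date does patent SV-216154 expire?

2014-10-26

(a) grant + 17 years → 26 October 2014.
(b) filing + 22 years → 3 December 2013.
Later of the two: 26 October 2014.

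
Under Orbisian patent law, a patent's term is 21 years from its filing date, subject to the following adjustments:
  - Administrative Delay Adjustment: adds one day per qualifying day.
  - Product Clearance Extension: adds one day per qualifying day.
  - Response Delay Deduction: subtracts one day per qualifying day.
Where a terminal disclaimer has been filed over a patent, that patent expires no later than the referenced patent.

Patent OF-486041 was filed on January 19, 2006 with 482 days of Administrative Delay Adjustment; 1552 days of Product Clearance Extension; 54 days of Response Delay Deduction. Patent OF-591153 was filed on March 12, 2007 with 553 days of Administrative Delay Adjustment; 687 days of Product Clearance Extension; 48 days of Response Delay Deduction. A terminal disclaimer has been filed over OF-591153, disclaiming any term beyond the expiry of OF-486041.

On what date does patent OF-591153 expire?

June 17, 2031

Natural term of OF-591153:
  Base: filing + 21 years → 12 March 2028.
  Administrative Delay Adjustment: +553 days → 16 September 2029.
  Product Clearance Extension: +687 days → 4 August 2031.
  Response Delay Deduction: −48 days → 17 June 2031.
Expiry of referenced patent OF-486041:
  Base: filing + 21 years → 19 January 2027.
  Administrative Delay Adjustment: +482 days → 15 May 2028.
  Product Clearance Extension: +1552 days → 14 August 2032.
  Response Delay Deduction: −54 days → 21 June 2032.
Terminal disclaimer: OF-591153 expires on the earlier of 17 June 2031 and 21 June 2032.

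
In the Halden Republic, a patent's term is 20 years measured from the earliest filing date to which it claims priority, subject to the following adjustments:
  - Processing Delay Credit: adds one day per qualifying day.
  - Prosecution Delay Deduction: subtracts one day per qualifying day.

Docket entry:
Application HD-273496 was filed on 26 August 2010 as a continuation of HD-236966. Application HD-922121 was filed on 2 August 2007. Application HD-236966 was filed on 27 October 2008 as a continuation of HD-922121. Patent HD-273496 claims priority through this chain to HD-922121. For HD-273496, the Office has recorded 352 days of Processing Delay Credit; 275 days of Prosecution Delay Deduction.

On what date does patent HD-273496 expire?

2027-10-18

Earliest priority filing: 2 August 2007.
Base term: 2 August 2007 + 20 years → 2 August 2027.
Processing Delay Credit: +352 days → 19 July 2028.
Prosecution Delay Deduction: −275 days → 18 October 2027.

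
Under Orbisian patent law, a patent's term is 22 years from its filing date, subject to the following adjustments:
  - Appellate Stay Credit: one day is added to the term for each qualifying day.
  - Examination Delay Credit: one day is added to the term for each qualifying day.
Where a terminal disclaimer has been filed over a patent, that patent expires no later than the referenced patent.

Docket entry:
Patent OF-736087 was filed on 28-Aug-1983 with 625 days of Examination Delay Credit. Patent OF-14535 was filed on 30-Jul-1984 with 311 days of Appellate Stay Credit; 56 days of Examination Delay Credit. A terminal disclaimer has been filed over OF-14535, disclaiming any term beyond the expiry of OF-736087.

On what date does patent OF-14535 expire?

May 15, 2007

Natural term of OF-14535:
  Base: filing + 22 years → 30 July 2006.
  Appellate Stay Credit: +311 days → 6 June 2007.
  Examination Delay Credit: +56 days → 1 August 2007.
Expiry of referenced patent OF-736087:
  Base: filing + 22 years → 28 August 2005.
  Examination Delay Credit: +625 days → 15 May 2007.
Terminal disclaimer: OF-14535 expires on the earlier of 1 August 2007 and 15 May 2007.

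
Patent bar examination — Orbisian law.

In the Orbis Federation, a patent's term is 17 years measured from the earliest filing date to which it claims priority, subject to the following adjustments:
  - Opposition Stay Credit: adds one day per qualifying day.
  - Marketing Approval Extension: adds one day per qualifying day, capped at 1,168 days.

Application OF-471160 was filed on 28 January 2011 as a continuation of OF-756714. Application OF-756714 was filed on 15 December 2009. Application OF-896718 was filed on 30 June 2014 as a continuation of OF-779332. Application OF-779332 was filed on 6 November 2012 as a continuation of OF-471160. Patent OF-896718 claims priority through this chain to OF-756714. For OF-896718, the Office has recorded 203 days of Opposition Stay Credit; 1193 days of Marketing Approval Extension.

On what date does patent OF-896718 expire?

2030-09-16

Earliest priority filing: 15 December 2009.
Base term: 15 December 2009 + 17 years → 15 December 2026.
Opposition Stay Credit: +203 days → 6 July 2027.
Marketing Approval Extension: 1193 days claimed exceeds the 1168-day cap, so +1168 days → 16 September 2030.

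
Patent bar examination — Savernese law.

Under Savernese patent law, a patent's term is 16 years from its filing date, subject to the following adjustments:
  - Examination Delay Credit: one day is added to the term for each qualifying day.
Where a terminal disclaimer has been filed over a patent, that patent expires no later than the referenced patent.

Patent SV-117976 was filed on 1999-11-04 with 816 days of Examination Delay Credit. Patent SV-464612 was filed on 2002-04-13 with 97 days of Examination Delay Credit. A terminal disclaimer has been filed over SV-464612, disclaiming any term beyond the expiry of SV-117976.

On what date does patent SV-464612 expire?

2018-01-28

Natural term of SV-464612:
  Base: filing + 16 years → 13 April 2018.
  Examination Delay Credit: +97 days → 19 July 2018.
Expiry of referenced patent SV-117976:
  Base: filing + 16 years → 4 November 2015.
  Examination Delay Credit: +816 days → 28 January 2018.
Terminal disclaimer: SV-464612 expires on the earlier of 19 July 2018 and 28 January 2018.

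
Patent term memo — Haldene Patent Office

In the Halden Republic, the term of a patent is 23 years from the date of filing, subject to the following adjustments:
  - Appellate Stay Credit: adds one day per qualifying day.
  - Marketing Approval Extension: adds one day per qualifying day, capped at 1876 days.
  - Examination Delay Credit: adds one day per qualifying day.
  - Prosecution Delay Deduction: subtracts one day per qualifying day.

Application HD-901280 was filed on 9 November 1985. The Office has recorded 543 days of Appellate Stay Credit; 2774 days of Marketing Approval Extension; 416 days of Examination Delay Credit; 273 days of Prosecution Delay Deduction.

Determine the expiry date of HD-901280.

Base term: filing date + 23 years → 9 November 2008.
Appellate Stay Credit: +543 days → 6 May 2010.
Marketing Approval Extension: 2774 days claimed exceeds the 1876-day cap, so +1876 days → 25 June 2015.
Examination Delay Credit: +416 days → 14 August 2016.
Prosecution Delay Deduction: −273 days → 15 November 2015.

2015-11-15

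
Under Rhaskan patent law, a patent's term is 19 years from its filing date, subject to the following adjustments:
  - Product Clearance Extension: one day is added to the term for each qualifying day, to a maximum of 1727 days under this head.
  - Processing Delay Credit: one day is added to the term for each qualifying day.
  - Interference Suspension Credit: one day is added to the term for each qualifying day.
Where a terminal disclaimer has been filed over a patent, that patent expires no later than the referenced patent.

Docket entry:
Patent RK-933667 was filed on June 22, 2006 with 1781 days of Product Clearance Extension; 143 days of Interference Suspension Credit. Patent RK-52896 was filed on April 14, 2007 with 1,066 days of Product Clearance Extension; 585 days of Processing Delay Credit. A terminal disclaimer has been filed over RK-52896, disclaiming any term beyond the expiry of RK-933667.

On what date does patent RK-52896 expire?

Natural term of RK-52896:
  Base: filing + 19 years → 14 April 2026.
  Product Clearance Extension: 1066 days (within the 1727-day cap) → +1066 days → 15 March 2029.
  Processing Delay Credit: +585 days → 21 October 2030.
Expiry of referenced patent RK-933667:
  Base: filing + 19 years → 22 June 2025.
  Product Clearance Extension: 1781 days claimed exceeds the 1727-day cap, so +1727 days → 15 March 2030.
  Interference Suspension Credit: +143 days → 5 August 2030.
Terminal disclaimer: RK-52896 expires on the earlier of 21 October 2030 and 5 August 2030.

2030-08-05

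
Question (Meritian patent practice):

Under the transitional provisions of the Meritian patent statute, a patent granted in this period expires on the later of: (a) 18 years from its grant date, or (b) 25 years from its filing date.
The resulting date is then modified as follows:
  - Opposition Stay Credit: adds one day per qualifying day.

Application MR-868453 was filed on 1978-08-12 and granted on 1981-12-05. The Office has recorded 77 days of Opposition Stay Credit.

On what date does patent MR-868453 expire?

(a) grant + 18 years → 5 December 1999.
(b) filing + 25 years → 12 August 2003.
Later of the two: 12 August 2003.
Opposition Stay Credit: +77 days → 28 October 2003.

October 28, 2003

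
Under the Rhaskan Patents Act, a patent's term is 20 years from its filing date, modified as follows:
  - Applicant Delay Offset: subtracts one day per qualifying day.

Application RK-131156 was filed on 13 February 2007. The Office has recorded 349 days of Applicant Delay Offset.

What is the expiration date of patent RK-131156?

2026-03-01

Base term: filing date + 20 years → 13 February 2027.
Applicant Delay Offset: −349 days → 1 March 2026.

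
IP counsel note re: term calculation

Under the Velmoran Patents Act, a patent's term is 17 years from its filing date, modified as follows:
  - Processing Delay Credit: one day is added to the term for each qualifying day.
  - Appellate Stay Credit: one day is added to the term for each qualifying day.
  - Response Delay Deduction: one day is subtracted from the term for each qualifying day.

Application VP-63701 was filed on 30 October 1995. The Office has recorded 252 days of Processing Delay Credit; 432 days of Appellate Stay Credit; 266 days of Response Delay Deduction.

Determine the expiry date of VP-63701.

2013-12-22

Base term: filing date + 17 years → 30 October 2012.
Processing Delay Credit: +252 days → 9 July 2013.
Appellate Stay Credit: +432 days → 14 September 2014.
Response Delay Deduction: −266 days → 22 December 2013.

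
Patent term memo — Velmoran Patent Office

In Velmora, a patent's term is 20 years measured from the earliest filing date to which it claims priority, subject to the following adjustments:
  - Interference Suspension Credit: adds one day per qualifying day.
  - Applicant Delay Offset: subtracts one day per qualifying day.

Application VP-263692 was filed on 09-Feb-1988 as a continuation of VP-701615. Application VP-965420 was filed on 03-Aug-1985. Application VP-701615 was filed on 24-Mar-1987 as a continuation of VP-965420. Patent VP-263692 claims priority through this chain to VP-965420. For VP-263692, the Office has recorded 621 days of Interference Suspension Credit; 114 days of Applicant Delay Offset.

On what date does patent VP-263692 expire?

Earliest priority filing: 3 August 1985.
Base term: 3 August 1985 + 20 years → 3 August 2005.
Interference Suspension Credit: +621 days → 16 April 2007.
Applicant Delay Offset: −114 days → 23 December 2006.

2006-12-23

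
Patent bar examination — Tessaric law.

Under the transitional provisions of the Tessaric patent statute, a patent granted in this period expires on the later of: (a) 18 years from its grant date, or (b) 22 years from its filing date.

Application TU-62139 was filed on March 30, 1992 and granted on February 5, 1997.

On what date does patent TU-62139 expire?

2015-02-05

(a) grant + 18 years → 5 February 2015.
(b) filing + 22 years → 30 March 2014.
Later of the two: 5 February 2015.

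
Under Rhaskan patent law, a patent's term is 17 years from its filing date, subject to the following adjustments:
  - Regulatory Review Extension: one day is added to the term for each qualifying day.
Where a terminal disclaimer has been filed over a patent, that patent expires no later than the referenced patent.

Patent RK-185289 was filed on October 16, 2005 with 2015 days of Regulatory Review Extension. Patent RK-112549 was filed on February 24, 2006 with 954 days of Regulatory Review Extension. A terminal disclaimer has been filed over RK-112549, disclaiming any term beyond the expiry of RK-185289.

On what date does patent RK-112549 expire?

Natural term of RK-112549:
  Base: filing + 17 years → 24 February 2023.
  Regulatory Review Extension: +954 days → 5 October 2025.
Expiry of referenced patent RK-185289:
  Base: filing + 17 years → 16 October 2022.
  Regulatory Review Extension: +2015 days → 22 April 2028.
Terminal disclaimer: RK-112549 expires on the earlier of 5 October 2025 and 22 April 2028.

October 5, 2025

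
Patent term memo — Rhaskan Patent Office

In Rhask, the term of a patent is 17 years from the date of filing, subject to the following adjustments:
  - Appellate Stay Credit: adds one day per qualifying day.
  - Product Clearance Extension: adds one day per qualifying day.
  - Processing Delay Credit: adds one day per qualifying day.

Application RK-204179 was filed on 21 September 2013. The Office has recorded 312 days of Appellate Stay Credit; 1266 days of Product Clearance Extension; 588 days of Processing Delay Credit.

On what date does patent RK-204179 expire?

2036-08-26

Base term: filing date + 17 years → 21 September 2030.
Appellate Stay Credit: +312 days → 30 July 2031.
Product Clearance Extension: +1266 days → 16 January 2035.
Processing Delay Credit: +588 days → 26 August 2036.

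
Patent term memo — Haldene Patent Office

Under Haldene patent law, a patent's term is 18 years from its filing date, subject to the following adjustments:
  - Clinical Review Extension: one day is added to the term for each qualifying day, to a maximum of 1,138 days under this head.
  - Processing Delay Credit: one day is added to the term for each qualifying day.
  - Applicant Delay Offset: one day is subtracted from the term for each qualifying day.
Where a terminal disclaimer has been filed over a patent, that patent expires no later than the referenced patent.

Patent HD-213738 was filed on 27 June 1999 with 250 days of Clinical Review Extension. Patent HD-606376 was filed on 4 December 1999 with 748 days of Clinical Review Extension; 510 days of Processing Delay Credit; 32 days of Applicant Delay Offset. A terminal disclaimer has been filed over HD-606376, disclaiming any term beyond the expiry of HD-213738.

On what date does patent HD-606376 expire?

2018-03-04

Natural term of HD-606376:
  Base: filing + 18 years → 4 December 2017.
  Clinical Review Extension: 748 days (within the 1138-day cap) → +748 days → 22 December 2019.
  Processing Delay Credit: +510 days → 15 May 2021.
  Applicant Delay Offset: −32 days → 13 April 2021.
Expiry of referenced patent HD-213738:
  Base: filing + 18 years → 27 June 2017.
  Clinical Review Extension: 250 days (within the 1138-day cap) → +250 days → 4 March 2018.
Terminal disclaimer: HD-606376 expires on the earlier of 13 April 2021 and 4 March 2018.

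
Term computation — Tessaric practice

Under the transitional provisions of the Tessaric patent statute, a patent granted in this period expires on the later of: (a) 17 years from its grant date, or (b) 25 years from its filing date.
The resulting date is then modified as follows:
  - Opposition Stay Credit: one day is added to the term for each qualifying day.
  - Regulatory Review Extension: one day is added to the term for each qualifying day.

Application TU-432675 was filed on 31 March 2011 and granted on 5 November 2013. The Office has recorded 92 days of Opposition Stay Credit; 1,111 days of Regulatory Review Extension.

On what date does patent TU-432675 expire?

(a) grant + 17 years → 5 November 2030.
(b) filing + 25 years → 31 March 2036.
Later of the two: 31 March 2036.
Opposition Stay Credit: +92 days → 1 July 2036.
Regulatory Review Extension: +1111 days → 17 July 2039.

July 17, 2039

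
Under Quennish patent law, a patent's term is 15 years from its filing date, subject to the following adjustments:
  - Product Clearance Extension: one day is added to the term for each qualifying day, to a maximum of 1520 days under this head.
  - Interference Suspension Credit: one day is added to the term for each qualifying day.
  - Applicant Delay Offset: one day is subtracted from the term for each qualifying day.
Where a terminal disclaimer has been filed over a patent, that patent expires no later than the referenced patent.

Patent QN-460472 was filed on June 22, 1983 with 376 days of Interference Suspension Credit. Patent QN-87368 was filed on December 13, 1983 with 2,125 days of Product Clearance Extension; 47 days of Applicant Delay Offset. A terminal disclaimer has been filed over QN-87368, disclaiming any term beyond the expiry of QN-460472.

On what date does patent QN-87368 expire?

Natural term of QN-87368:
  Base: filing + 15 years → 13 December 1998.
  Product Clearance Extension: 2125 days claimed exceeds the 1520-day cap, so +1520 days → 10 February 2003.
  Applicant Delay Offset: −47 days → 25 December 2002.
Expiry of referenced patent QN-460472:
  Base: filing + 15 years → 22 June 1998.
  Interference Suspension Credit: +376 days → 3 July 1999.
Terminal disclaimer: QN-87368 expires on the earlier of 25 December 2002 and 3 July 1999.

1999-07-03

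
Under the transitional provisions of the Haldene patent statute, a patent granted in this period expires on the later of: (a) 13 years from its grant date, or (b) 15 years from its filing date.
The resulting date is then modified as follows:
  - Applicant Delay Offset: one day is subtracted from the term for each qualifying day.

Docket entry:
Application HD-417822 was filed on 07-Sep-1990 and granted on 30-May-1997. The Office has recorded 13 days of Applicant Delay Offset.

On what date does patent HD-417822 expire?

(a) grant + 13 years → 30 May 2010.
(b) filing + 15 years → 7 September 2005.
Later of the two: 30 May 2010.
Applicant Delay Offset: −13 days → 17 May 2010.

May 17, 2010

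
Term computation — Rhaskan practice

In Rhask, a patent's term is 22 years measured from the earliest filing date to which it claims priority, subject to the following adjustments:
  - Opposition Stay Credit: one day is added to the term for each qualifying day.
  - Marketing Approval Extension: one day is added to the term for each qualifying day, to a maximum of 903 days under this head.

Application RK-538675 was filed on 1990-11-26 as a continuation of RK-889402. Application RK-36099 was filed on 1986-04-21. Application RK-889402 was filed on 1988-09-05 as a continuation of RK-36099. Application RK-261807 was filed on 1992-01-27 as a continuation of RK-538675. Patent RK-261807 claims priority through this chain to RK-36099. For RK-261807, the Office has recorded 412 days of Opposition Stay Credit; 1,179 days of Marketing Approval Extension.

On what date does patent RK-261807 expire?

Earliest priority filing: 21 April 1986.
Base term: 21 April 1986 + 22 years → 21 April 2008.
Opposition Stay Credit: +412 days → 7 June 2009.
Marketing Approval Extension: 1179 days claimed exceeds the 903-day cap, so +903 days → 27 November 2011.

2011-11-27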